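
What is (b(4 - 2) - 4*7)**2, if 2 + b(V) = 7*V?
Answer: 256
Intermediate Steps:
b(V) = -2 + 7*V
(b(4 - 2) - 4*7)**2 = ((-2 + 7*(4 - 2)) - 4*7)**2 = ((-2 + 7*2) - 28)**2 = ((-2 + 14) - 28)**2 = (12 - 28)**2 = (-16)**2 = 256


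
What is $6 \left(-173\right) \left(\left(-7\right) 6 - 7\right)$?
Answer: $50862$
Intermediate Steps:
$6 \left(-173\right) \left(\left(-7\right) 6 - 7\right) = - 1038 \left(-42 - 7\right) = \left(-1038\right) \left(-49\right) = 50862$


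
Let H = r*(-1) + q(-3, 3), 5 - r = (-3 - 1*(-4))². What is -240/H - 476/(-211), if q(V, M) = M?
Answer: 51116/211 ≈ 242.26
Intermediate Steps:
r = 4 (r = 5 - (-3 - 1*(-4))² = 5 - (-3 + 4)² = 5 - 1*1² = 5 - 1*1 = 5 - 1 = 4)
H = -1 (H = 4*(-1) + 3 = -4 + 3 = -1)
-240/H - 476/(-211) = -240/(-1) - 476/(-211) = -240*(-1) - 476*(-1/211) = 240 + 476/211 = 51116/211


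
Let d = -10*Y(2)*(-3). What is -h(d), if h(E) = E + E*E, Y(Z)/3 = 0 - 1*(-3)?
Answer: -73170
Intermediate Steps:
Y(Z) = 9 (Y(Z) = 3*(0 - 1*(-3)) = 3*(0 + 3) = 3*3 = 9)
d = 270 (d = -10*9*(-3) = -90*(-3) = 270)
h(E) = E + E**2
-h(d) = -270*(1 + 270) = -270*271 = -1*73170 = -73170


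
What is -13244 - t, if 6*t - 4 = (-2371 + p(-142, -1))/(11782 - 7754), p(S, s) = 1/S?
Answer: -15151150695/1143952 ≈ -13245.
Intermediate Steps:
t = 650407/1143952 (t = 2/3 + ((-2371 + 1/(-142))/(11782 - 7754))/6 = 2/3 + ((-2371 - 1/142)/4028)/6 = 2/3 + (-336683/142*1/4028)/6 = 2/3 + (1/6)*(-336683/571976) = 2/3 - 336683/3431856 = 650407/1143952 ≈ 0.56856)
-13244 - t = -13244 - 1*650407/1143952 = -13244 - 650407/1143952 = -15151150695/1143952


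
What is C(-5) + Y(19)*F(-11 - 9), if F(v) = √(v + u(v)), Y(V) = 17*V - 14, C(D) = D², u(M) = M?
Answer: 25 + 618*I*√10 ≈ 25.0 + 1954.3*I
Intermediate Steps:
Y(V) = -14 + 17*V
F(v) = √2*√v (F(v) = √(v + v) = √(2*v) = √2*√v)
C(-5) + Y(19)*F(-11 - 9) = (-5)² + (-14 + 17*19)*(√2*√(-11 - 9)) = 25 + (-14 + 323)*(√2*√(-20)) = 25 + 309*(√2*(2*I*√5)) = 25 + 309*(2*I*√10) = 25 + 618*I*√10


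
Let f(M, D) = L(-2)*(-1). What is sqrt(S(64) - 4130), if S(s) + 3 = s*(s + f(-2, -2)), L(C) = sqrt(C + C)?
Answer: sqrt(-37 - 128*I) ≈ 6.9369 - 9.2261*I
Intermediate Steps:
L(C) = sqrt(2)*sqrt(C) (L(C) = sqrt(2*C) = sqrt(2)*sqrt(C))
f(M, D) = -2*I (f(M, D) = (sqrt(2)*sqrt(-2))*(-1) = (sqrt(2)*(I*sqrt(2)))*(-1) = (2*I)*(-1) = -2*I)
S(s) = -3 + s*(s - 2*I)
sqrt(S(64) - 4130) = sqrt((-3 + 64**2 - 2*I*64) - 4130) = sqrt((-3 + 4096 - 128*I) - 4130) = sqrt((4093 - 128*I) - 4130) = sqrt(-37 - 128*I)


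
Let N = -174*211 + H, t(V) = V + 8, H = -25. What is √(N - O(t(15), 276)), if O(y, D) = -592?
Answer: I*√36147 ≈ 190.12*I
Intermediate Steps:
t(V) = 8 + V
N = -36739 (N = -174*211 - 25 = -36714 - 25 = -36739)
√(N - O(t(15), 276)) = √(-36739 - 1*(-592)) = √(-36739 + 592) = √(-36147) = I*√36147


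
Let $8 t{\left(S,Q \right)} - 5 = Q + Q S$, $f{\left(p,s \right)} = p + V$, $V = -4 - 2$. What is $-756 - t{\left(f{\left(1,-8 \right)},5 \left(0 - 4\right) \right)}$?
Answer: $- \frac{6133}{8} \approx -766.63$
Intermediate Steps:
$V = -6$
$f{\left(p,s \right)} = -6 + p$ ($f{\left(p,s \right)} = p - 6 = -6 + p$)
$t{\left(S,Q \right)} = \frac{5}{8} + \frac{Q}{8} + \frac{Q S}{8}$ ($t{\left(S,Q \right)} = \frac{5}{8} + \frac{Q + Q S}{8} = \frac{5}{8} + \left(\frac{Q}{8} + \frac{Q S}{8}\right) = \frac{5}{8} + \frac{Q}{8} + \frac{Q S}{8}$)
$-756 - t{\left(f{\left(1,-8 \right)},5 \left(0 - 4\right) \right)} = -756 - \left(\frac{5}{8} + \frac{5 \left(0 - 4\right)}{8} + \frac{5 \left(0 - 4\right) \left(-6 + 1\right)}{8}\right) = -756 - \left(\frac{5}{8} + \frac{5 \left(-4\right)}{8} + \frac{1}{8} \cdot 5 \left(-4\right) \left(-5\right)\right) = -756 - \left(\frac{5}{8} + \frac{1}{8} \left(-20\right) + \frac{1}{8} \left(-20\right) \left(-5\right)\right) = -756 - \left(\frac{5}{8} - \frac{5}{2} + \frac{25}{2}\right) = -756 - \frac{85}{8} = - \frac{6133}{8}$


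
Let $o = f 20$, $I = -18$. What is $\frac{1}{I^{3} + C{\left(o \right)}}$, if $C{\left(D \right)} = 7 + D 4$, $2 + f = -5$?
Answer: $- \frac{1}{6385} \approx -0.00015662$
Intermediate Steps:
$f = -7$ ($f = -2 - 5 = -7$)
$o = -140$ ($o = \left(-7\right) 20 = -140$)
$C{\left(D \right)} = 7 + 4 D$
$\frac{1}{I^{3} + C{\left(o \right)}} = \frac{1}{\left(-18\right)^{3} + \left(7 + 4 \left(-140\right)\right)} = \frac{1}{-5832 + \left(7 - 560\right)} = \frac{1}{-5832 - 553} = \frac{1}{-6385} = - \frac{1}{6385}$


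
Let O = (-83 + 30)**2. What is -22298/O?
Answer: -22298/2809 ≈ -7.9381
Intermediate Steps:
O = 2809 (O = (-53)**2 = 2809)
-22298/O = -22298/2809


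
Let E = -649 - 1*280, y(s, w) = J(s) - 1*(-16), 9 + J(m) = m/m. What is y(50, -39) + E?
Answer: -921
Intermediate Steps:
J(m) = -8 (J(m) = -9 + m/m = -9 + 1 = -8)
y(s, w) = 8 (y(s, w) = -8 - 1*(-16) = -8 + 16 = 8)
E = -929 (E = -649 - 280 = -929)
y(50, -39) + E = 8 - 929 = -921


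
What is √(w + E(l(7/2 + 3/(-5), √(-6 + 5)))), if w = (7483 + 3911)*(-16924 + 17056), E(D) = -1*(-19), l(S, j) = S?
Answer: √1504027 ≈ 1226.4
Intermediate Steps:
E(D) = 19
w = 1504008 (w = 11394*132 = 1504008)
√(w + E(l(7/2 + 3/(-5), √(-6 + 5)))) = √(1504008 + 19) = √1504027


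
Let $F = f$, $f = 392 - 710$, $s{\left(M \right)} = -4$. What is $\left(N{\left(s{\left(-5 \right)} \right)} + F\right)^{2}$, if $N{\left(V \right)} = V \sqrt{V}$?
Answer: $101060 + 5088 i \approx 1.0106 \cdot 10^{5} + 5088.0 i$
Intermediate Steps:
$f = -318$ ($f = 392 - 710 = -318$)
$F = -318$
$N{\left(V \right)} = V^{\frac{3}{2}}$
$\left(N{\left(s{\left(-5 \right)} \right)} + F\right)^{2} = \left(\left(-4\right)^{\frac{3}{2}} - 318\right)^{2} = \left(- 8 i - 318\right)^{2} = \left(-318 - 8 i\right)^{2}$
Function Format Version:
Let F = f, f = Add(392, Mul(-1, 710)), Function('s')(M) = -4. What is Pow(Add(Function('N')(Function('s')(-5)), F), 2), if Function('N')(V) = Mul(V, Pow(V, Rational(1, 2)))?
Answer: Add(101060, Mul(5088, I)) ≈ Add(1.0106e+5, Mul(5088.0, I))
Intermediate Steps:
f = -318 (f = Add(392, -710) = -318)
F = -318
Function('N')(V) = Pow(V, Rational(3, 2))
Pow(Add(Function('N')(Function('s')(-5)), F), 2) = Pow(Add(Pow(-4, Rational(3, 2)), -318), 2) = Pow(Add(Mul(-8, I), -318), 2) = Pow(Add(-318, Mul(-8, I)), 2)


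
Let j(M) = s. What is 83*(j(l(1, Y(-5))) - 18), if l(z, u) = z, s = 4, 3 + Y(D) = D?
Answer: -1162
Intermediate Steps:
Y(D) = -3 + D
j(M) = 4
83*(j(l(1, Y(-5))) - 18) = 83*(4 - 18) = 83*(-14) = -1162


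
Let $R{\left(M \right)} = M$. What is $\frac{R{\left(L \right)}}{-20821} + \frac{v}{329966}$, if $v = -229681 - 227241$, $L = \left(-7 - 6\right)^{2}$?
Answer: $- \frac{4784668608}{3435111043} \approx -1.3929$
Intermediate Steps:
$L = 169$ ($L = \left(-13\right)^{2} = 169$)
$v = -456922$
$\frac{R{\left(L \right)}}{-20821} + \frac{v}{329966} = \frac{169}{-20821} - \frac{456922}{329966} = 169 \left(- \frac{1}{20821}\right) - \frac{228461}{164983} = - \frac{169}{20821} - \frac{228461}{164983} = - \frac{4784668608}{3435111043}$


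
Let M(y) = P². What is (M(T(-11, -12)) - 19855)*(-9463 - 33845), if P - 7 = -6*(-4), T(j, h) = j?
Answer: 818261352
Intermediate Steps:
P = 31 (P = 7 - 6*(-4) = 7 - 1*(-24) = 7 + 24 = 31)
M(y) = 961 (M(y) = 31² = 961)
(M(T(-11, -12)) - 19855)*(-9463 - 33845) = (961 - 19855)*(-9463 - 33845) = -18894*(-43308) = 818261352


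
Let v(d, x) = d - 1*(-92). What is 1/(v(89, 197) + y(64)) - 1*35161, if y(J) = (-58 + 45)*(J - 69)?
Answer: -8649605/246 ≈ -35161.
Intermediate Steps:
v(d, x) = 92 + d (v(d, x) = d + 92 = 92 + d)
y(J) = 897 - 13*J (y(J) = -13*(-69 + J) = 897 - 13*J)
1/(v(89, 197) + y(64)) - 1*35161 = 1/((92 + 89) + (897 - 13*64)) - 1*35161 = 1/(181 + (897 - 832)) - 35161 = 1/(181 + 65) - 35161 = 1/246 - 35161 = -8649605/246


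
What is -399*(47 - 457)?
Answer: 163590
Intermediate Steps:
-399*(47 - 457) = -399*(-410) = 163590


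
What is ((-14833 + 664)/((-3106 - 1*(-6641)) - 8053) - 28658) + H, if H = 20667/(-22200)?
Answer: -159675819917/5572200 ≈ -28656.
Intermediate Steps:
H = -6889/7400 (H = 20667*(-1/22200) = -6889/7400 ≈ -0.93095)
((-14833 + 664)/((-3106 - 1*(-6641)) - 8053) - 28658) + H = ((-14833 + 664)/((-3106 - 1*(-6641)) - 8053) - 28658) - 6889/7400 = (-14169/((-3106 + 6641) - 8053) - 28658) - 6889/7400 = (-14169/(3535 - 8053) - 28658) - 6889/7400 = (-14169/(-4518) - 28658) - 6889/7400 = (-14169*(-1/4518) - 28658) - 6889/7400 = (4723/1506 - 28658) - 6889/7400 = -43154225/1506 - 6889/7400 = -159675819917/5572200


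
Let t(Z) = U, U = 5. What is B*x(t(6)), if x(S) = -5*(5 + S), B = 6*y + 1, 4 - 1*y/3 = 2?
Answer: -1850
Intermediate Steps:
y = 6 (y = 12 - 3*2 = 12 - 6 = 6)
t(Z) = 5
B = 37 (B = 6*6 + 1 = 36 + 1 = 37)
x(S) = -25 - 5*S
B*x(t(6)) = 37*(-25 - 5*5) = 37*(-25 - 25) = 37*(-50) = -1850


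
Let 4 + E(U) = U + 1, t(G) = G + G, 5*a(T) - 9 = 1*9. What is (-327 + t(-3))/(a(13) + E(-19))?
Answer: 1665/92 ≈ 18.098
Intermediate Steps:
a(T) = 18/5 (a(T) = 9/5 + (1*9)/5 = 9/5 + (1/5)*9 = 9/5 + 9/5 = 18/5)
t(G) = 2*G
E(U) = -3 + U (E(U) = -4 + (U + 1) = -4 + (1 + U) = -3 + U)
(-327 + t(-3))/(a(13) + E(-19)) = (-327 + 2*(-3))/(18/5 + (-3 - 19)) = (-327 - 6)/(18/5 - 22) = -333/(-92/5) = -333*(-5/92) = 1665/92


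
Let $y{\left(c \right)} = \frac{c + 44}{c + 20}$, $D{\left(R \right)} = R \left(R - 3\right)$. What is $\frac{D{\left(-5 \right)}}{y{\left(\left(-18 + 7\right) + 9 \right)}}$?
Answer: $\frac{120}{7} \approx 17.143$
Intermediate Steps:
$D{\left(R \right)} = R \left(-3 + R\right)$
$y{\left(c \right)} = \frac{44 + c}{20 + c}$
$\frac{D{\left(-5 \right)}}{y{\left(\left(-18 + 7\right) + 9 \right)}} = \frac{\left(-5\right) \left(-3 - 5\right)}{\frac{1}{20 + \left(\left(-18 + 7\right) + 9\right)} \left(44 + \left(\left(-18 + 7\right) + 9\right)\right)} = \frac{\left(-5\right) \left(-8\right)}{\frac{1}{20 + \left(-11 + 9\right)} \left(44 + \left(-11 + 9\right)\right)} = \frac{40}{\frac{1}{20 - 2} \left(44 - 2\right)} = \frac{40}{\frac{1}{18} \cdot 42} = \frac{40}{\frac{7}{3}} = 40 \cdot \frac{3}{7} = \frac{120}{7}$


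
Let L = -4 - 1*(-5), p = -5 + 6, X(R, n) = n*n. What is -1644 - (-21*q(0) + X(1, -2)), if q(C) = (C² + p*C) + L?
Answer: -1627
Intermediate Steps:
X(R, n) = n²
p = 1
L = 1 (L = -4 + 5 = 1)
q(C) = 1 + C + C² (q(C) = (C² + 1*C) + 1 = (C² + C) + 1 = (C + C²) + 1 = 1 + C + C²)
-1644 - (-21*q(0) + X(1, -2)) = -1644 - (-21*(1 + 0 + 0²) + (-2)²) = -1644 - (-21*(1 + 0 + 0) + 4) = -1644 - (-21*1 + 4) = -1644 - (-21 + 4) = -1644 - 1*(-17) = -1644 + 17 = -1627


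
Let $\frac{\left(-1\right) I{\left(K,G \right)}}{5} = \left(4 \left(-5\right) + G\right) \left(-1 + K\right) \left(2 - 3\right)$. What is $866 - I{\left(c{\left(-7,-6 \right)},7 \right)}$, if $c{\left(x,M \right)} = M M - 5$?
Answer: $2816$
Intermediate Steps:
$c{\left(x,M \right)} = -5 + M^{2}$ ($c{\left(x,M \right)} = M^{2} - 5 = -5 + M^{2}$)
$I{\left(K,G \right)} = 5 \left(-1 + K\right) \left(-20 + G\right)$ ($I{\left(K,G \right)} = - 5 \left(4 \left(-5\right) + G\right) \left(-1 + K\right) \left(2 - 3\right) = - 5 \left(-20 + G\right) \left(-1 + K\right) \left(-1\right) = - 5 \left(-1 + K\right) \left(-20 + G\right) \left(-1\right) = - 5 \left(- \left(-1 + K\right) \left(-20 + G\right)\right) = 5 \left(-1 + K\right) \left(-20 + G\right)$)
$866 - I{\left(c{\left(-7,-6 \right)},7 \right)} = 866 - \left(100 - 100 \left(-5 + \left(-6\right)^{2}\right) - 35 + 5 \cdot 7 \left(-5 + \left(-6\right)^{2}\right)\right) = 866 - \left(100 - 100 \left(-5 + 36\right) - 35 + 5 \cdot 7 \left(-5 + 36\right)\right) = 866 - \left(100 - 3100 - 35 + 5 \cdot 7 \cdot 31\right) = 866 - \left(100 - 3100 - 35 + 1085\right) = 866 - -1950 = 866 + 1950 = 2816$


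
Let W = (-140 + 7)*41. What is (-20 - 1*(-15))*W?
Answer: 27265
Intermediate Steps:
W = -5453 (W = -133*41 = -5453)
(-20 - 1*(-15))*W = (-20 - 1*(-15))*(-5453) = (-20 + 15)*(-5453) = -5*(-5453) = 27265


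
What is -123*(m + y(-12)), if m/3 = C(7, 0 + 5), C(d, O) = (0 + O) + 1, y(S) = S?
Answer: -738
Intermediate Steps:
C(d, O) = 1 + O (C(d, O) = O + 1 = 1 + O)
m = 18 (m = 3*(1 + (0 + 5)) = 3*(1 + 5) = 3*6 = 18)
-123*(m + y(-12)) = -123*(18 - 12) = -123*6 = -738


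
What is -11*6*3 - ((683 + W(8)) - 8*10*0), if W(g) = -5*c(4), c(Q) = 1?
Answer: -876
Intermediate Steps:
W(g) = -5 (W(g) = -5*1 = -5)
-11*6*3 - ((683 + W(8)) - 8*10*0) = -11*6*3 - ((683 - 5) - 8*10*0) = -66*3 - (678 - 80*0) = -198 - (678 + 0) = -198 - 1*678 = -198 - 678 = -876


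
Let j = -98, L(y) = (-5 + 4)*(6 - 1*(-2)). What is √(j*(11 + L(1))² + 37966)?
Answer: 2*√9271 ≈ 192.57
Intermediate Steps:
L(y) = -8 (L(y) = -(6 + 2) = -1*8 = -8)
√(j*(11 + L(1))² + 37966) = √(-98*(11 - 8)² + 37966) = √(-98*3² + 37966) = √(-98*9 + 37966) = √(-882 + 37966) = √37084 = 2*√9271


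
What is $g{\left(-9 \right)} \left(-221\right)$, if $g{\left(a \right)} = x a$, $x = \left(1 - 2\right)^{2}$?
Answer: $1989$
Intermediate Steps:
$x = 1$ ($x = \left(-1\right)^{2} = 1$)
$g{\left(a \right)} = a$ ($g{\left(a \right)} = 1 a = a$)
$g{\left(-9 \right)} \left(-221\right) = \left(-9\right) \left(-221\right) = 1989$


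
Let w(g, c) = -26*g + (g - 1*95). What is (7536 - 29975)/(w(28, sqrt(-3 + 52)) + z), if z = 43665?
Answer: -22439/42870 ≈ -0.52342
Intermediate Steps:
w(g, c) = -95 - 25*g (w(g, c) = -26*g + (g - 95) = -26*g + (-95 + g) = -95 - 25*g)
(7536 - 29975)/(w(28, sqrt(-3 + 52)) + z) = (7536 - 29975)/((-95 - 25*28) + 43665) = -22439/((-95 - 700) + 43665) = -22439/(-795 + 43665) = -22439/42870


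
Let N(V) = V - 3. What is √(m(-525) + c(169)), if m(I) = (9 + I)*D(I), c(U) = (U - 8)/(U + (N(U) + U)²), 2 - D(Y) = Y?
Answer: I*√3435156834132518/112394 ≈ 521.47*I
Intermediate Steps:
N(V) = -3 + V
D(Y) = 2 - Y
c(U) = (-8 + U)/(U + (-3 + 2*U)²) (c(U) = (U - 8)/(U + ((-3 + U) + U)²) = (-8 + U)/(U + (-3 + 2*U)²))
m(I) = (2 - I)*(9 + I) (m(I) = (9 + I)*(2 - I) = (2 - I)*(9 + I))
√(m(-525) + c(169)) = √(-(-2 - 525)*(9 - 525) + (-8 + 169)/(169 + (-3 + 2*169)²)) = √(-1*(-527)*(-516) + 161/(169 + (-3 + 338)²)) = √(-271932 + 161/(169 + 335²)) = √(-271932 + 161/(169 + 112225)) = √(-271932 + 161/112394) = √(-30563525047/112394) = I*√3435156834132518/112394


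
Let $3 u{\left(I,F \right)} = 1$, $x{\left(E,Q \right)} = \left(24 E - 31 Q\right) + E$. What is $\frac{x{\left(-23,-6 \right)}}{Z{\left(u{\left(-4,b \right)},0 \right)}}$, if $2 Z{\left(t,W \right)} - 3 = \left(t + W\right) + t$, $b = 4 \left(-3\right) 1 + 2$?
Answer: $- \frac{2334}{11} \approx -212.18$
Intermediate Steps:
$x{\left(E,Q \right)} = - 31 Q + 25 E$ ($x{\left(E,Q \right)} = \left(- 31 Q + 24 E\right) + E = - 31 Q + 25 E$)
$b = -10$ ($b = \left(-12\right) 1 + 2 = -12 + 2 = -10$)
$u{\left(I,F \right)} = \frac{1}{3}$ ($u{\left(I,F \right)} = \frac{1}{3} \cdot 1 = \frac{1}{3}$)
$Z{\left(t,W \right)} = \frac{3}{2} + t + \frac{W}{2}$ ($Z{\left(t,W \right)} = \frac{3}{2} + \frac{\left(t + W\right) + t}{2} = \frac{3}{2} + \frac{\left(W + t\right) + t}{2} = \frac{3}{2} + \frac{W + 2 t}{2} = \frac{3}{2} + \left(t + \frac{W}{2}\right) = \frac{3}{2} + t + \frac{W}{2}$)
$\frac{x{\left(-23,-6 \right)}}{Z{\left(u{\left(-4,b \right)},0 \right)}} = \frac{\left(-31\right) \left(-6\right) + 25 \left(-23\right)}{\frac{3}{2} + \frac{1}{3} + \frac{1}{2} \cdot 0} = \frac{186 - 575}{\frac{3}{2} + \frac{1}{3} + 0} = - \frac{389}{\frac{11}{6}} = \left(-389\right) \frac{6}{11} = - \frac{2334}{11}$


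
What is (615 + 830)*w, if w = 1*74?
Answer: 106930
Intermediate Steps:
w = 74
(615 + 830)*w = (615 + 830)*74 = 1445*74 = 106930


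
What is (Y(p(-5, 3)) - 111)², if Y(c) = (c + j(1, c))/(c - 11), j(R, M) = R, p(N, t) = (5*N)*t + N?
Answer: 100440484/8281 ≈ 12129.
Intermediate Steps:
p(N, t) = N + 5*N*t (p(N, t) = 5*N*t + N = N + 5*N*t)
Y(c) = (1 + c)/(-11 + c) (Y(c) = (c + 1)/(c - 11) = (1 + c)/(-11 + c))
(Y(p(-5, 3)) - 111)² = ((1 - 5*(1 + 5*3))/(-11 - 5*(1 + 5*3)) - 111)² = ((1 - 5*(1 + 15))/(-11 - 5*(1 + 15)) - 111)² = ((1 - 5*16)/(-11 - 5*16) - 111)² = ((1 - 80)/(-11 - 80) - 111)² = (-79/(-91) - 111)² = (-1/91*(-79) - 111)² = (79/91 - 111)² = (-10022/91)² = 100440484/8281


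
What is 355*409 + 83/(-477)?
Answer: 69257932/477 ≈ 1.4519e+5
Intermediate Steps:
355*409 + 83/(-477) = 145195 + 83*(-1/477) = 145195 - 83/477 = 69257932/477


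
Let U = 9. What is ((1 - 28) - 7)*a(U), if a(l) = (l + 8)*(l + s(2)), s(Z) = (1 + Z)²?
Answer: -10404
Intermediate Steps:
a(l) = (8 + l)*(9 + l) (a(l) = (l + 8)*(l + (1 + 2)²) = (8 + l)*(l + 3²) = (8 + l)*(l + 9) = (8 + l)*(9 + l))
((1 - 28) - 7)*a(U) = ((1 - 28) - 7)*(72 + 9² + 17*9) = (-27 - 7)*(72 + 81 + 153) = -34*306 = -10404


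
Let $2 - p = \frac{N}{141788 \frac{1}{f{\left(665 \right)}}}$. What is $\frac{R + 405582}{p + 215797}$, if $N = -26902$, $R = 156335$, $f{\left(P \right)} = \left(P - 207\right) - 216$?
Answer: $\frac{19918271899}{7651054724} \approx 2.6033$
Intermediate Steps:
$f{\left(P \right)} = -423 + P$ ($f{\left(P \right)} = \left(-207 + P\right) - 216 = -423 + P$)
$p = \frac{1698465}{35447}$ ($p = 2 - - \frac{26902}{141788 \frac{1}{-423 + 665}} = 2 - - \frac{26902}{141788 \cdot \frac{1}{242}} = 2 - - \frac{26902}{\frac{70894}{121}} = 2 - \left(-26902\right) \frac{121}{70894} = 2 - - \frac{1627571}{35447} = 2 + \frac{1627571}{35447} = \frac{1698465}{35447} \approx 47.916$)
$\frac{R + 405582}{p + 215797} = \frac{156335 + 405582}{\frac{1698465}{35447} + 215797} = \frac{561917}{\frac{7651054724}{35447}} = 561917 \cdot \frac{35447}{7651054724} = \frac{19918271899}{7651054724}$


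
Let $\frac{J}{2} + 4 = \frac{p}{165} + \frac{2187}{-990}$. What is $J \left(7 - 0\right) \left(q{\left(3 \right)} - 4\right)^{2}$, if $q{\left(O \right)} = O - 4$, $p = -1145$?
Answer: $- \frac{151865}{33} \approx -4602.0$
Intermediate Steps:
$q{\left(O \right)} = -4 + O$ ($q{\left(O \right)} = O - 4 = -4 + O$)
$J = - \frac{4339}{165}$ ($J = -8 + 2 \left(- \frac{1145}{165} + \frac{2187}{-990}\right) = -8 + 2 \left(\left(-1145\right) \frac{1}{165} + 2187 \left(- \frac{1}{990}\right)\right) = -8 + 2 \left(- \frac{229}{33} - \frac{243}{110}\right) = -8 + 2 \left(- \frac{3019}{330}\right) = -8 - \frac{3019}{165} = - \frac{4339}{165} \approx -26.297$)
$J \left(7 - 0\right) \left(q{\left(3 \right)} - 4\right)^{2} = - \frac{4339 \left(7 - 0\right) \left(\left(-4 + 3\right) - 4\right)^{2}}{165} = - \frac{4339 \left(7 + 0\right) \left(-1 - 4\right)^{2}}{165} = - \frac{4339 \cdot 7 \left(-5\right)^{2}}{165} = - \frac{4339 \cdot 7 \cdot 25}{165} = \left(- \frac{4339}{165}\right) 175 = - \frac{151865}{33}$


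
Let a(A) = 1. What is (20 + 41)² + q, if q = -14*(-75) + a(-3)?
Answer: 4772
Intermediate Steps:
q = 1051 (q = -14*(-75) + 1 = 1050 + 1 = 1051)
(20 + 41)² + q = (20 + 41)² + 1051 = 61² + 1051 = 3721 + 1051 = 4772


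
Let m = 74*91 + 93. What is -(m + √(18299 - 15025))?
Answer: -6827 - √3274 ≈ -6884.2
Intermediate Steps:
m = 6827 (m = 6734 + 93 = 6827)
-(m + √(18299 - 15025)) = -(6827 + √(18299 - 15025)) = -(6827 + √3274) = -6827 - √3274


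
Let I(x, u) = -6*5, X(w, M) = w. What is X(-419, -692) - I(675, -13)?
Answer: -389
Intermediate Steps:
I(x, u) = -30
X(-419, -692) - I(675, -13) = -419 - 1*(-30) = -419 + 30 = -389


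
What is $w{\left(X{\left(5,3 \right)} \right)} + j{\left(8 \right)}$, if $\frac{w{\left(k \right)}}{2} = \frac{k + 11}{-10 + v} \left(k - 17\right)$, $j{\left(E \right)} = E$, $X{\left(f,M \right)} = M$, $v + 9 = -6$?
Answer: $\frac{592}{25} \approx 23.68$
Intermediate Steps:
$v = -15$ ($v = -9 - 6 = -15$)
$w{\left(k \right)} = 2 \left(-17 + k\right) \left(- \frac{11}{25} - \frac{k}{25}\right)$ ($w{\left(k \right)} = 2 \frac{k + 11}{-10 - 15} \left(k - 17\right) = 2 \frac{11 + k}{-25} \left(-17 + k\right) = 2 \left(11 + k\right) \left(- \frac{1}{25}\right) \left(-17 + k\right) = 2 \left(- \frac{11}{25} - \frac{k}{25}\right) \left(-17 + k\right) = 2 \left(-17 + k\right) \left(- \frac{11}{25} - \frac{k}{25}\right)$)
$w{\left(X{\left(5,3 \right)} \right)} + j{\left(8 \right)} = \left(\frac{374}{25} - \frac{2 \cdot 3^{2}}{25} + \frac{12}{25} \cdot 3\right) + 8 = \left(\frac{374}{25} - \frac{18}{25} + \frac{36}{25}\right) + 8 = \frac{392}{25} + 8 = \frac{592}{25}$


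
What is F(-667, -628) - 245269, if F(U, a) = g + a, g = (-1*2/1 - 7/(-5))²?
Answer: -6147416/25 ≈ -2.4590e+5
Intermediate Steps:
g = 9/25 (g = (-2*1 - 7*(-⅕))² = (-2 + 7/5)² = (-⅗)² = 9/25 ≈ 0.36000)
F(U, a) = 9/25 + a
F(-667, -628) - 245269 = (9/25 - 628) - 245269 = -15691/25 - 245269 = -6147416/25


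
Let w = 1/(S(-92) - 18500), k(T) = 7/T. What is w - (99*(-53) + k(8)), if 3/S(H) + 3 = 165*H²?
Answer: 361441284087379/68896811992 ≈ 5246.1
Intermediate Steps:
S(H) = 3/(-3 + 165*H²)
w = -465519/8612101499 (w = 1/(1/(-1 + 55*(-92)²) - 18500) = 1/(1/(-1 + 55*8464) - 18500) = 1/(1/(-1 + 465520) - 18500) = 1/(1/465519 - 18500) = 1/(-8612101499/465519) = -465519/8612101499 ≈ -5.4054e-5)
w - (99*(-53) + k(8)) = -465519/8612101499 - (99*(-53) + 7/8) = -465519/8612101499 - (-5247 + 7*(⅛)) = -465519/8612101499 - (-5247 + 7/8) = -465519/8612101499 - 1*(-41969/8) = -465519/8612101499 + 41969/8 = 361441284087379/68896811992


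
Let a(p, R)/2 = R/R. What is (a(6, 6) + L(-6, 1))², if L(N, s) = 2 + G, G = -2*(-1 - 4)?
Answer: 196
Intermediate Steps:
G = 10 (G = -2*(-5) = 10)
a(p, R) = 2 (a(p, R) = 2*(R/R) = 2*1 = 2)
L(N, s) = 12 (L(N, s) = 2 + 10 = 12)
(a(6, 6) + L(-6, 1))² = (2 + 12)² = 14² = 196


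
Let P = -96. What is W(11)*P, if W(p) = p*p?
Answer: -11616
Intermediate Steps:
W(p) = p²
W(11)*P = 11²*(-96) = 121*(-96) = -11616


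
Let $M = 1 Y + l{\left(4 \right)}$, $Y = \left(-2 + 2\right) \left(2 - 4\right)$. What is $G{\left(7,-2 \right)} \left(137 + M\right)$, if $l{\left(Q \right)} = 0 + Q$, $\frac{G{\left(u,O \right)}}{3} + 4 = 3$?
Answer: $-423$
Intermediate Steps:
$G{\left(u,O \right)} = -3$ ($G{\left(u,O \right)} = -12 + 3 \cdot 3 = -12 + 9 = -3$)
$l{\left(Q \right)} = Q$
$Y = 0$ ($Y = 0 \left(-2\right) = 0$)
$M = 4$ ($M = 1 \cdot 0 + 4 = 0 + 4 = 4$)
$G{\left(7,-2 \right)} \left(137 + M\right) = - 3 \left(137 + 4\right) = \left(-3\right) 141 = -423$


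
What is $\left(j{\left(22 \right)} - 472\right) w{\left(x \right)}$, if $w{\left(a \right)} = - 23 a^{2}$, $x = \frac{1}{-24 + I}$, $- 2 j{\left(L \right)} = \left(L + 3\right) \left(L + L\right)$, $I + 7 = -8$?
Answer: $\frac{23506}{1521} \approx 15.454$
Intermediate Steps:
$I = -15$ ($I = -7 - 8 = -15$)
$j{\left(L \right)} = - L \left(3 + L\right)$ ($j{\left(L \right)} = - \frac{\left(L + 3\right) \left(L + L\right)}{2} = - \frac{\left(3 + L\right) 2 L}{2} = - \frac{2 L \left(3 + L\right)}{2} = - L \left(3 + L\right)$)
$x = - \frac{1}{39}$ ($x = \frac{1}{-24 - 15} = \frac{1}{-39} = - \frac{1}{39} \approx -0.025641$)
$\left(j{\left(22 \right)} - 472\right) w{\left(x \right)} = \left(\left(-1\right) 22 \left(3 + 22\right) - 472\right) \left(- 23 \left(- \frac{1}{39}\right)^{2}\right) = \left(\left(-1\right) 22 \cdot 25 - 472\right) \left(\left(-23\right) \frac{1}{1521}\right) = \left(-550 - 472\right) \left(- \frac{23}{1521}\right) = \left(-1022\right) \left(- \frac{23}{1521}\right) = \frac{23506}{1521}$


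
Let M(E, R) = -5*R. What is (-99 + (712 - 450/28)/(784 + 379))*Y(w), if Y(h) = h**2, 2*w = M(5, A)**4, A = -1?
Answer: -625849609375/65128 ≈ -9.6095e+6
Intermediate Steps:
w = 625/2 (w = (-5*(-1))**4/2 = (1/2)*5**4 = (1/2)*625 = 625/2 ≈ 312.50)
(-99 + (712 - 450/28)/(784 + 379))*Y(w) = (-99 + (712 - 450/28)/(784 + 379))*(625/2)**2 = (-99 + (712 - 450*1/28)/1163)*(390625/4) = (-99 + (712 - 225/14)*(1/1163))*(390625/4) = (-99 + (9743/14)*(1/1163))*(390625/4) = (-99 + 9743/16282)*(390625/4) = -1602175/16282*390625/4 = -625849609375/65128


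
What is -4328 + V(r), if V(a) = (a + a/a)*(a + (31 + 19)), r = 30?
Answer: -1848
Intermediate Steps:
V(a) = (1 + a)*(50 + a) (V(a) = (a + 1)*(a + 50) = (1 + a)*(50 + a))
-4328 + V(r) = -4328 + (50 + 30**2 + 51*30) = -4328 + (50 + 900 + 1530) = -4328 + 2480 = -1848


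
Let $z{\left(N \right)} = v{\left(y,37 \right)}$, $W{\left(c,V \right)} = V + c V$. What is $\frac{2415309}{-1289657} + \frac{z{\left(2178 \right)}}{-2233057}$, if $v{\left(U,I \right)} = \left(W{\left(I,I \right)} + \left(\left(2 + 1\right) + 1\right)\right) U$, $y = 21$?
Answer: $- \frac{5431709413383}{2879877591449} \approx -1.8861$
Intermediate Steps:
$W{\left(c,V \right)} = V + V c$
$v{\left(U,I \right)} = U \left(4 + I \left(1 + I\right)\right)$ ($v{\left(U,I \right)} = \left(I \left(1 + I\right) + \left(\left(2 + 1\right) + 1\right)\right) U = \left(I \left(1 + I\right) + \left(3 + 1\right)\right) U = \left(I \left(1 + I\right) + 4\right) U = \left(4 + I \left(1 + I\right)\right) U = U \left(4 + I \left(1 + I\right)\right)$)
$z{\left(N \right)} = 29610$ ($z{\left(N \right)} = 21 \left(4 + 37 \left(1 + 37\right)\right) = 21 \left(4 + 37 \cdot 38\right) = 21 \left(4 + 1406\right) = 21 \cdot 1410 = 29610$)
$\frac{2415309}{-1289657} + \frac{z{\left(2178 \right)}}{-2233057} = \frac{2415309}{-1289657} + \frac{29610}{-2233057} = 2415309 \left(- \frac{1}{1289657}\right) + 29610 \left(- \frac{1}{2233057}\right) = - \frac{2415309}{1289657} - \frac{29610}{2233057} = - \frac{5431709413383}{2879877591449}$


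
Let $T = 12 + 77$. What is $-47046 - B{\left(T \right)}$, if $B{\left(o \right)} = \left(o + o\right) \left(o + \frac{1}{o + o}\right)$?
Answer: $-62889$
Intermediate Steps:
$T = 89$
$B{\left(o \right)} = 2 o \left(o + \frac{1}{2 o}\right)$
$-47046 - B{\left(T \right)} = -47046 - \left(1 + 2 \cdot 89^{2}\right) = -47046 - \left(1 + 2 \cdot 7921\right) = -47046 - \left(1 + 15842\right) = -47046 - 15843 = -62889$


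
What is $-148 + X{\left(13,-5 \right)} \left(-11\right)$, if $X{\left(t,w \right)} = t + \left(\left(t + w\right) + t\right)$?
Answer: $-522$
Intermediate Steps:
$X{\left(t,w \right)} = w + 3 t$ ($X{\left(t,w \right)} = t + \left(w + 2 t\right) = w + 3 t$)
$-148 + X{\left(13,-5 \right)} \left(-11\right) = -148 + \left(-5 + 3 \cdot 13\right) \left(-11\right) = -148 + \left(-5 + 39\right) \left(-11\right) = -148 + 34 \left(-11\right) = -148 - 374 = -522$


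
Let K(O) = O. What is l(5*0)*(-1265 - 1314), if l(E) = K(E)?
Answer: 0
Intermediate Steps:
l(E) = E
l(5*0)*(-1265 - 1314) = (5*0)*(-1265 - 1314) = 0*(-2579) = 0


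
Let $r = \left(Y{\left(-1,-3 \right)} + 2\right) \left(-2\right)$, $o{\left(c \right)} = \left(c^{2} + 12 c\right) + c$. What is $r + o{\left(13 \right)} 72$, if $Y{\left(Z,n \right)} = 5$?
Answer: $24322$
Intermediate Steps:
$o{\left(c \right)} = c^{2} + 13 c$
$r = -14$ ($r = \left(5 + 2\right) \left(-2\right) = 7 \left(-2\right) = -14$)
$r + o{\left(13 \right)} 72 = -14 + 13 \left(13 + 13\right) 72 = -14 + 13 \cdot 26 \cdot 72 = -14 + 338 \cdot 72 = -14 + 24336 = 24322$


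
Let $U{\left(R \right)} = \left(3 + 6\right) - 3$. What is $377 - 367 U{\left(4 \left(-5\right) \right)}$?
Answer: $-1825$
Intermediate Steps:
$U{\left(R \right)} = 6$ ($U{\left(R \right)} = 9 - 3 = 6$)
$377 - 367 U{\left(4 \left(-5\right) \right)} = 377 - 2202 = -1825$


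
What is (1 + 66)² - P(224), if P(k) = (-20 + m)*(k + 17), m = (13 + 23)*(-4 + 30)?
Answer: -216267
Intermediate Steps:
m = 936 (m = 36*26 = 936)
P(k) = 15572 + 916*k (P(k) = (-20 + 936)*(k + 17) = 916*(17 + k) = 15572 + 916*k)
(1 + 66)² - P(224) = (1 + 66)² - (15572 + 916*224) = 67² - (15572 + 205184) = 4489 - 1*220756 = 4489 - 220756 = -216267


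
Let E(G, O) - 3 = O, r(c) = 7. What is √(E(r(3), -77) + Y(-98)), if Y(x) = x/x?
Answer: I*√73 ≈ 8.544*I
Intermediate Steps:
Y(x) = 1
E(G, O) = 3 + O
√(E(r(3), -77) + Y(-98)) = √((3 - 77) + 1) = √(-74 + 1) = √(-73) = I*√73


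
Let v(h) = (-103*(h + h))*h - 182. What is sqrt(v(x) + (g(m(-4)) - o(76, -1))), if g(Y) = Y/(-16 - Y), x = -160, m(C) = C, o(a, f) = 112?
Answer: I*sqrt(47465043)/3 ≈ 2296.5*I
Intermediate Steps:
v(h) = -182 - 206*h**2 (v(h) = (-206*h)*h - 182 = -206*h**2 - 182 = -182 - 206*h**2)
sqrt(v(x) + (g(m(-4)) - o(76, -1))) = sqrt((-182 - 206*(-160)**2) + (-1*(-4)/(16 - 4) - 1*112)) = sqrt((-182 - 206*25600) + (-1*(-4)/12 - 112)) = sqrt((-182 - 5273600) + (-1*(-4)*1/12 - 112)) = sqrt(-5273782 + (1/3 - 112)) = sqrt(-5273782 - 335/3) = sqrt(-15821681/3) = I*sqrt(47465043)/3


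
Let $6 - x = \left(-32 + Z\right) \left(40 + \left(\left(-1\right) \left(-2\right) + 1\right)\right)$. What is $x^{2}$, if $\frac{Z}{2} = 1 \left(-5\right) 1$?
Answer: $3283344$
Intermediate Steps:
$Z = -10$ ($Z = 2 \cdot 1 \left(-5\right) 1 = 2 \left(\left(-5\right) 1\right) = 2 \left(-5\right) = -10$)
$x = 1812$ ($x = 6 - \left(-32 - 10\right) \left(40 + \left(\left(-1\right) \left(-2\right) + 1\right)\right) = 6 - - 42 \left(40 + \left(2 + 1\right)\right) = 6 - - 42 \left(40 + 3\right) = 6 - \left(-42\right) 43 = 6 - -1806 = 6 + 1806 = 1812$)
$x^{2} = 1812^{2} = 3283344$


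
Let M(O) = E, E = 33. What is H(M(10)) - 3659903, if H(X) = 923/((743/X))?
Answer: -2719277470/743 ≈ -3.6599e+6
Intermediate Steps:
M(O) = 33
H(X) = 923*X/743 (H(X) = 923*(X/743) = 923*X/743)
H(M(10)) - 3659903 = (923/743)*33 - 3659903 = 30459/743 - 3659903 = -2719277470/743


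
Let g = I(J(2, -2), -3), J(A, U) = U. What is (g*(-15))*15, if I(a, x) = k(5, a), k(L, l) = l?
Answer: 450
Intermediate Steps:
I(a, x) = a
g = -2
(g*(-15))*15 = -2*(-15)*15 = 30*15 = 450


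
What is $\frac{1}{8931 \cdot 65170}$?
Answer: $\frac{1}{582033270} \approx 1.7181 \cdot 10^{-9}$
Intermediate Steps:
$\frac{1}{8931 \cdot 65170} = \frac{1}{8931} \cdot \frac{1}{65170} = \frac{1}{582033270}$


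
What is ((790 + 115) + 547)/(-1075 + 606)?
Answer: -1452/469 ≈ -3.0959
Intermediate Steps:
((790 + 115) + 547)/(-1075 + 606) = (905 + 547)/(-469) = 1452*(-1/469) = -1452/469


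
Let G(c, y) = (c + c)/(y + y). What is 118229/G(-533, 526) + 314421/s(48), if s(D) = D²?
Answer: -47704870541/409344 ≈ -1.1654e+5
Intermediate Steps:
G(c, y) = c/y (G(c, y) = (2*c)/((2*y)) = (2*c)*(1/(2*y)) = c/y)
118229/G(-533, 526) + 314421/s(48) = 118229/((-533/526)) + 314421/(48²) = 118229/((-533*1/526)) + 314421/2304 = 118229/(-533/526) + 314421*(1/2304) = 118229*(-526/533) + 104807/768 = -62188454/533 + 104807/768 = -47704870541/409344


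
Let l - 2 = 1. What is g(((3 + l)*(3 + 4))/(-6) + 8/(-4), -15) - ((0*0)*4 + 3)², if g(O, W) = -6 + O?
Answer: -24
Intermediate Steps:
l = 3 (l = 2 + 1 = 3)
g(((3 + l)*(3 + 4))/(-6) + 8/(-4), -15) - ((0*0)*4 + 3)² = (-6 + (((3 + 3)*(3 + 4))/(-6) + 8/(-4))) - ((0*0)*4 + 3)² = (-6 + ((6*7)*(-⅙) + 8*(-¼))) - (0*4 + 3)² = (-6 + (42*(-⅙) - 2)) - (0 + 3)² = (-6 + (-7 - 2)) - 1*3² = (-6 - 9) - 1*9 = -15 - 9 = -24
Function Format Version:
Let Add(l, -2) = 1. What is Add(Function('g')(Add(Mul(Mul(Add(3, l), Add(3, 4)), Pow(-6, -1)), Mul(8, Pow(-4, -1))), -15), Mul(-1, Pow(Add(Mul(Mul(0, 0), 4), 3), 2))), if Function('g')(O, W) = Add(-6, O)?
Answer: -24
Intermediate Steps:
l = 3 (l = Add(2, 1) = 3)
Add(Function('g')(Add(Mul(Mul(Add(3, l), Add(3, 4)), Pow(-6, -1)), Mul(8, Pow(-4, -1))), -15), Mul(-1, Pow(Add(Mul(Mul(0, 0), 4), 3), 2))) = Add(Add(-6, Add(Mul(Mul(Add(3, 3), Add(3, 4)), Pow(-6, -1)), Mul(8, Pow(-4, -1)))), Mul(-1, Pow(Add(Mul(Mul(0, 0), 4), 3), 2))) = Add(Add(-6, Add(Mul(Mul(6, 7), Rational(-1, 6)), Mul(8, Rational(-1, 4)))), Mul(-1, Pow(Add(Mul(0, 4), 3), 2))) = Add(Add(-6, Add(Mul(42, Rational(-1, 6)), -2)), Mul(-1, Pow(Add(0, 3), 2))) = Add(Add(-6, Add(-7, -2)), Mul(-1, Pow(3, 2))) = Add(Add(-6, -9), Mul(-1, 9)) = Add(-15, -9) = -24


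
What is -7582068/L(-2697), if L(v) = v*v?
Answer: -842452/808201 ≈ -1.0424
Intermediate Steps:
L(v) = v²
-7582068/L(-2697) = -7582068/((-2697)²) = -7582068/7273809 = -1*842452/808201 = -842452/808201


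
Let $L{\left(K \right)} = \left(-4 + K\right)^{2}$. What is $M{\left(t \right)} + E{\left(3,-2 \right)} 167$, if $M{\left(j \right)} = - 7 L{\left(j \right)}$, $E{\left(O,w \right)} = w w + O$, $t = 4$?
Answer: $1169$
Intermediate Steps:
$E{\left(O,w \right)} = O + w^{2}$ ($E{\left(O,w \right)} = w^{2} + O = O + w^{2}$)
$M{\left(j \right)} = - 7 \left(-4 + j\right)^{2}$
$M{\left(t \right)} + E{\left(3,-2 \right)} 167 = - 7 \left(-4 + 4\right)^{2} + \left(3 + \left(-2\right)^{2}\right) 167 = - 7 \cdot 0^{2} + \left(3 + 4\right) 167 = \left(-7\right) 0 + 7 \cdot 167 = 0 + 1169 = 1169$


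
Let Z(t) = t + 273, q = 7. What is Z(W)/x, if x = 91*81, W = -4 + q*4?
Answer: 11/273 ≈ 0.040293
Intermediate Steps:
W = 24 (W = -4 + 7*4 = -4 + 28 = 24)
Z(t) = 273 + t
x = 7371
Z(W)/x = (273 + 24)/7371 = 297*(1/7371) = 11/273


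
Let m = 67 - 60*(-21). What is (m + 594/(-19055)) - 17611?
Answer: -310292214/19055 ≈ -16284.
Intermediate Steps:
m = 1327 (m = 67 + 1260 = 1327)
(m + 594/(-19055)) - 17611 = (1327 + 594/(-19055)) - 17611 = (1327 + 594*(-1/19055)) - 17611 = (1327 - 594/19055) - 17611 = 25285391/19055 - 17611 = -310292214/19055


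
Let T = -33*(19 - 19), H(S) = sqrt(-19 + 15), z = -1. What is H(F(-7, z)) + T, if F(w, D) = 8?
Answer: 2*I ≈ 2.0*I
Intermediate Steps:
H(S) = 2*I (H(S) = sqrt(-4) = 2*I)
T = 0 (T = -33*0 = 0)
H(F(-7, z)) + T = 2*I + 0 = 2*I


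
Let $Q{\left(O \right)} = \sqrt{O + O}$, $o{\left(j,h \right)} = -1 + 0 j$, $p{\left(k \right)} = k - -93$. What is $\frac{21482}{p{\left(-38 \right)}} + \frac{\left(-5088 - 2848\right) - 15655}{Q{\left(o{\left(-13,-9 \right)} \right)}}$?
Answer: $\frac{21482}{55} + \frac{23591 i \sqrt{2}}{2} \approx 390.58 + 16681.0 i$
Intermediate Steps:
$p{\left(k \right)} = 93 + k$ ($p{\left(k \right)} = k + 93 = 93 + k$)
$o{\left(j,h \right)} = -1$ ($o{\left(j,h \right)} = -1 + 0 = -1$)
$Q{\left(O \right)} = \sqrt{2} \sqrt{O}$ ($Q{\left(O \right)} = \sqrt{2 O} = \sqrt{2} \sqrt{O}$)
$\frac{21482}{p{\left(-38 \right)}} + \frac{\left(-5088 - 2848\right) - 15655}{Q{\left(o{\left(-13,-9 \right)} \right)}} = \frac{21482}{93 - 38} + \frac{\left(-5088 - 2848\right) - 15655}{\sqrt{2} \sqrt{-1}} = \frac{21482}{55} + \frac{-7936 - 15655}{\sqrt{2} i} = 21482 \cdot \frac{1}{55} - \frac{23591}{i \sqrt{2}} = \frac{21482}{55} - 23591 \left(- \frac{i \sqrt{2}}{2}\right) = \frac{21482}{55} + \frac{23591 i \sqrt{2}}{2}$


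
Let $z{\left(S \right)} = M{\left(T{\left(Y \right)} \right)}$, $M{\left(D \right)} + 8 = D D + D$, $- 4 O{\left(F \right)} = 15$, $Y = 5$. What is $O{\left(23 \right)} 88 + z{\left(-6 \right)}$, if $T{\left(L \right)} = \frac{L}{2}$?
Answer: $- \frac{1317}{4} \approx -329.25$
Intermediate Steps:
$T{\left(L \right)} = \frac{L}{2}$ ($T{\left(L \right)} = L \frac{1}{2} = \frac{L}{2}$)
$O{\left(F \right)} = - \frac{15}{4}$ ($O{\left(F \right)} = \left(- \frac{1}{4}\right) 15 = - \frac{15}{4}$)
$M{\left(D \right)} = -8 + D + D^{2}$ ($M{\left(D \right)} = -8 + \left(D D + D\right) = -8 + \left(D^{2} + D\right) = -8 + \left(D + D^{2}\right) = -8 + D + D^{2}$)
$z{\left(S \right)} = \frac{3}{4}$ ($z{\left(S \right)} = -8 + \frac{1}{2} \cdot 5 + \left(\frac{1}{2} \cdot 5\right)^{2} = -8 + \frac{5}{2} + \left(\frac{5}{2}\right)^{2} = -8 + \frac{5}{2} + \frac{25}{4} = \frac{3}{4}$)
$O{\left(23 \right)} 88 + z{\left(-6 \right)} = \left(- \frac{15}{4}\right) 88 + \frac{3}{4} = -330 + \frac{3}{4} = - \frac{1317}{4}$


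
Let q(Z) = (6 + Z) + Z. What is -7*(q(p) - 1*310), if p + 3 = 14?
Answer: 1974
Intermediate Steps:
p = 11 (p = -3 + 14 = 11)
q(Z) = 6 + 2*Z
-7*(q(p) - 1*310) = -7*((6 + 2*11) - 1*310) = -7*((6 + 22) - 310) = -7*(28 - 310) = -7*(-282) = 1974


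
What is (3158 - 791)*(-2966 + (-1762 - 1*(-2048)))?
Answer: -6343560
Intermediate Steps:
(3158 - 791)*(-2966 + (-1762 - 1*(-2048))) = 2367*(-2966 + (-1762 + 2048)) = 2367*(-2966 + 286) = 2367*(-2680) = -6343560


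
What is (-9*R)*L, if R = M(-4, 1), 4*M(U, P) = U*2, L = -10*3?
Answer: -540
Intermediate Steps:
L = -30
M(U, P) = U/2 (M(U, P) = (U*2)/4 = (2*U)/4 = U/2)
R = -2 (R = (1/2)*(-4) = -2)
(-9*R)*L = -9*(-2)*(-30) = 18*(-30) = -540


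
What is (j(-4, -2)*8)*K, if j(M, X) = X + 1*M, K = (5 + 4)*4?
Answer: -1728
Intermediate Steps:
K = 36 (K = 9*4 = 36)
j(M, X) = M + X (j(M, X) = X + M = M + X)
(j(-4, -2)*8)*K = ((-4 - 2)*8)*36 = -6*8*36 = -48*36 = -1728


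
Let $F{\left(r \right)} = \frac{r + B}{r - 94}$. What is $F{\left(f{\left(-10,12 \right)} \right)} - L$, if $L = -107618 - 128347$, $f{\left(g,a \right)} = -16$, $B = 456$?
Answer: $235961$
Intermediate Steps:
$F{\left(r \right)} = \frac{456 + r}{-94 + r}$ ($F{\left(r \right)} = \frac{r + 456}{r - 94} = \frac{456 + r}{-94 + r}$)
$L = -235965$
$F{\left(f{\left(-10,12 \right)} \right)} - L = \frac{456 - 16}{-94 - 16} - -235965 = \frac{1}{-110} \cdot 440 + 235965 = \left(- \frac{1}{110}\right) 440 + 235965 = -4 + 235965 = 235961$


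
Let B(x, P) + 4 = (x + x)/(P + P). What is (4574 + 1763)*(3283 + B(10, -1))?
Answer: 20715653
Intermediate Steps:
B(x, P) = -4 + x/P (B(x, P) = -4 + (x + x)/(P + P) = -4 + (2*x)/((2*P)) = -4 + (2*x)*(1/(2*P)) = -4 + x/P)
(4574 + 1763)*(3283 + B(10, -1)) = (4574 + 1763)*(3283 + (-4 + 10/(-1))) = 6337*(3283 + (-4 + 10*(-1))) = 6337*(3283 + (-4 - 10)) = 6337*(3283 - 14) = 6337*3269 = 20715653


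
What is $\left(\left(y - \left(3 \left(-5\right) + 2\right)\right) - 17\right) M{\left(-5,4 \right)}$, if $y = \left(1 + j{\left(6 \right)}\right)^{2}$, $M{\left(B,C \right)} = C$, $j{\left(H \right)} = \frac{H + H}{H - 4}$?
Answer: $180$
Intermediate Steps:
$j{\left(H \right)} = \frac{2 H}{-4 + H}$
$y = 49$ ($y = \left(1 + 2 \cdot 6 \frac{1}{-4 + 6}\right)^{2} = \left(1 + 2 \cdot 6 \cdot \frac{1}{2}\right)^{2} = \left(1 + 6\right)^{2} = 7^{2} = 49$)
$\left(\left(y - \left(3 \left(-5\right) + 2\right)\right) - 17\right) M{\left(-5,4 \right)} = \left(\left(49 - \left(3 \left(-5\right) + 2\right)\right) - 17\right) 4 = \left(\left(49 - \left(-15 + 2\right)\right) - 17\right) 4 = \left(\left(49 - -13\right) - 17\right) 4 = \left(\left(49 + 13\right) - 17\right) 4 = \left(62 - 17\right) 4 = 45 \cdot 4 = 180$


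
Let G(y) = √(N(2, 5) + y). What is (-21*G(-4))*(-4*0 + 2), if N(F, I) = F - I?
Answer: -42*I*√7 ≈ -111.12*I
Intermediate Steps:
G(y) = √(-3 + y) (G(y) = √((2 - 1*5) + y) = √((2 - 5) + y) = √(-3 + y))
(-21*G(-4))*(-4*0 + 2) = (-21*√(-3 - 4))*(-4*0 + 2) = (-21*I*√7)*(0 + 2) = -21*I*√7*2 = -42*I*√7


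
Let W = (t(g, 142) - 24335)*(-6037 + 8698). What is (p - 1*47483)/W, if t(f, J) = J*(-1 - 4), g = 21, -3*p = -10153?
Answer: 132296/199934235 ≈ 0.00066170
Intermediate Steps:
p = 10153/3 (p = -1/3*(-10153) = 10153/3 ≈ 3384.3)
t(f, J) = -5*J (t(f, J) = J*(-5) = -5*J)
W = -66644745 (W = (-5*142 - 24335)*(-6037 + 8698) = (-710 - 24335)*2661 = -25045*2661 = -66644745)
(p - 1*47483)/W = (10153/3 - 1*47483)/(-66644745) = (10153/3 - 47483)*(-1/66644745) = -132296/3*(-1/66644745) = 132296/199934235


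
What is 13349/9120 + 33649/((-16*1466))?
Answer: 48713/1671240 ≈ 0.029148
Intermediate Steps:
13349/9120 + 33649/((-16*1466)) = 13349*(1/9120) + 33649/(-23456) = 13349/9120 + 33649*(-1/23456) = 13349/9120 - 33649/23456 = 48713/1671240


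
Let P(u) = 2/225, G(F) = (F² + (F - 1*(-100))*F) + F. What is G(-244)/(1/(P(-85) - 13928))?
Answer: -32879808616/25 ≈ -1.3152e+9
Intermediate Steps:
G(F) = F + F² + F*(100 + F) (G(F) = (F² + (F + 100)*F) + F = (F² + (100 + F)*F) + F = (F² + F*(100 + F)) + F = F + F² + F*(100 + F))
P(u) = 2/225 (P(u) = 2*(1/225) = 2/225)
G(-244)/(1/(P(-85) - 13928)) = (-244*(101 + 2*(-244)))/(1/(2/225 - 13928)) = (-244*(101 - 488))/(1/(-3133798/225)) = (-244*(-387))/(-225/3133798) = 94428*(-3133798/225) = -32879808616/25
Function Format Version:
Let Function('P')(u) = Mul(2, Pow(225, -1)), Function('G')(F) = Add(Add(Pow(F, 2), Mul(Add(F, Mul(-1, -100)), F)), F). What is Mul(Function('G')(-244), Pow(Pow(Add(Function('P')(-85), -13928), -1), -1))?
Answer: Rational(-32879808616, 25) ≈ -1.3152e+9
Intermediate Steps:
Function('G')(F) = Add(F, Pow(F, 2), Mul(F, Add(100, F))) (Function('G')(F) = Add(Add(Pow(F, 2), Mul(Add(F, 100), F)), F) = Add(Add(Pow(F, 2), Mul(Add(100, F), F)), F) = Add(Add(Pow(F, 2), Mul(F, Add(100, F))), F) = Add(F, Pow(F, 2), Mul(F, Add(100, F))))
Function('P')(u) = Rational(2, 225) (Function('P')(u) = Mul(2, Rational(1, 225)) = Rational(2, 225))
Mul(Function('G')(-244), Pow(Pow(Add(Function('P')(-85), -13928), -1), -1)) = Mul(Mul(-244, Add(101, Mul(2, -244))), Pow(Pow(Add(Rational(2, 225), -13928), -1), -1)) = Mul(Mul(-244, Add(101, -488)), Pow(Pow(Rational(-3133798, 225), -1), -1)) = Mul(Mul(-244, -387), Pow(Rational(-225, 3133798), -1)) = Mul(94428, Rational(-3133798, 225)) = Rational(-32879808616, 25)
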